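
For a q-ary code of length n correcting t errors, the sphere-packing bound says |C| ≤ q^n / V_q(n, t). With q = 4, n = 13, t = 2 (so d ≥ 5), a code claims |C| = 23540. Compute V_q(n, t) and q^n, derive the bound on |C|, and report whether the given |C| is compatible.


V_q(n, t) = 742, q^n = 67108864, Hamming bound = 90443, |C| = 23540 ≤ bound (satisfied).

Step 1: Compute V_q(n, t) = Σ_{j=0}^2 C(n, j) (q−1)^j.
  j = 0: C(13,0)·(3)^0 = 1·1 = 1.
  j = 1: C(13,1)·(3)^1 = 13·3 = 39.
  j = 2: C(13,2)·(3)^2 = 78·9 = 702.
  V_q(n, t) = 1 + 39 + 702 = 742.
Step 2: q^n = 4^13 = 67108864.
Step 3: Hamming bound ⌊q^n / V_q(n,t)⌋ = ⌊67108864/742⌋ = 90443.
Step 4: Compare |C| = 23540 to 90443: satisfied.
The claimed |C| lies below the Hamming bound.


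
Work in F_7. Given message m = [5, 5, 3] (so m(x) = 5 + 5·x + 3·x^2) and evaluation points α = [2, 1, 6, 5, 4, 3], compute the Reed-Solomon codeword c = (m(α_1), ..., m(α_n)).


c = [6, 6, 3, 0, 3, 5]

Message polynomial: m(x) = 5 + 5·x + 3·x^2 (mod 7).
For each evaluation point α_i, compute m(α_i) mod 7:
  α_1 = 2: Horner steps 3 → 4 → 6, so m(2) = 6.
  α_2 = 1: Horner steps 3 → 1 → 6, so m(1) = 6.
  α_3 = 6: Horner steps 3 → 2 → 3, so m(6) = 3.
  α_4 = 5: Horner steps 3 → 6 → 0, so m(5) = 0.
  α_5 = 4: Horner steps 3 → 3 → 3, so m(4) = 3.
  α_6 = 3: Horner steps 3 → 0 → 5, so m(3) = 5.
Codeword c = [6, 6, 3, 0, 3, 5] ∈ F_7^6.


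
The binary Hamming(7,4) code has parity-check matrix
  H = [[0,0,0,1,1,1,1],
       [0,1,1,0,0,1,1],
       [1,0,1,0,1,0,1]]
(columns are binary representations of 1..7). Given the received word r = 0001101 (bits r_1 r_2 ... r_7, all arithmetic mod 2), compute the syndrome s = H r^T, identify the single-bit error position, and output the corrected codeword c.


s = (1, 1, 0)^T, error position = 6, corrected codeword c = 0001111

Compute s = H r^T mod 2 one row at a time:
  s_1 = 1 + 1 + 0 + 1 = 3 ≡ 1 (mod 2).
  s_2 = 0 + 0 + 0 + 1 = 1 ≡ 1 (mod 2).
  s_3 = 0 + 0 + 1 + 1 = 2 ≡ 0 (mod 2).
s = (1, 1, 0)^T — this equals column 6 of H (binary 110), so error is at position 6.
Correct: flip bit 6 of r = 0001101 to get c = 0001111.


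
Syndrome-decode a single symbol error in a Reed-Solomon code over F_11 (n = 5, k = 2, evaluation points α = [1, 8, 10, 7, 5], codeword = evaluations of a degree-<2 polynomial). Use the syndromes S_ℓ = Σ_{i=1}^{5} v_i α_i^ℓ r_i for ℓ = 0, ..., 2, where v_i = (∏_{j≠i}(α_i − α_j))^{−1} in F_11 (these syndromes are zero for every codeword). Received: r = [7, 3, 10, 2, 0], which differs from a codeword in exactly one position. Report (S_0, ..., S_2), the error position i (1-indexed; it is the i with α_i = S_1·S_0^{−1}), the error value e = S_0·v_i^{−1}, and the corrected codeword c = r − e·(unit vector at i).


S = (10, 1, 10), error at position 3, error magnitude e = 5, c = [7, 3, 5, 2, 0].

Step 1: column multipliers v_i = (∏_{j≠i}(α_i − α_j))^{−1} mod 11.
  i = 1 (α = 1): (1−8)(1−10)(1−7)(1−5) = (−7)·(−9)·(−6)·(−4) = 1512 ≡ 5, so v_1 = 5^{−1} = 9 (mod 11).
  i = 2 (α = 8): (8−1)(8−10)(8−7)(8−5) = 7·(−2)·1·3 = −42 ≡ 2, so v_2 = 2^{−1} = 6 (mod 11).
  i = 3 (α = 10): (10−1)(10−8)(10−7)(10−5) = 9·2·3·5 = 270 ≡ 6, so v_3 = 6^{−1} = 2 (mod 11).
  i = 4 (α = 7): (7−1)(7−8)(7−10)(7−5) = 6·(−1)·(−3)·2 = 36 ≡ 3, so v_4 = 3^{−1} = 4 (mod 11).
  i = 5 (α = 5): (5−1)(5−8)(5−10)(5−7) = 4·(−3)·(−5)·(−2) = −120 ≡ 1, so v_5 = 1^{−1} = 1 (mod 11).
  v = [9, 6, 2, 4, 1].
Step 2: syndromes of r = [7, 3, 10, 2, 0] (all sums mod 11).
  S_0 = Σ v_i r_i = 9·7 + 6·3 + 2·10 + 4·2 + 1·0 = 109 ≡ 10.
  S_1 = Σ v_i α_i r_i = 9·1·7 + 6·8·3 + 2·10·10 + 4·7·2 + 1·5·0 = 463 ≡ 1.
  α_i^2 mod 11 = [1, 9, 1, 5, 3].
  S_2 = Σ v_i α_i^2 r_i = 9·1·7 + 6·9·3 + 2·1·10 + 4·5·2 + 1·3·0 = 285 ≡ 10.
  S = (10, 1, 10) ≠ 0, so r is not a codeword (an error is present).
Step 3: locate the error. For a single error e at position i, S_ℓ = v_i·e·α_i^ℓ, so α_err = S_1/S_0.
  S_0^{−1} = 10^{−1} = 10 (mod 11), so α_err = 1·10 = 10 ≡ 10 = α_3. Error position i = 3.
  Consistency check: S_2/S_1 = 10·1 = 10 ≡ 10 = α_err ✓ (single-error assumption holds).
Step 4: error magnitude e = S_0/v_3 = S_0·∏_{j≠3}(α_3 − α_j) = 10·6 = 60 ≡ 5 (mod 11).
Step 5: correct position 3: c_3 = r_3 − e = 10 − 5 ≡ 5 (mod 11). Hence c = [7, 3, 5, 2, 0].
  Check: interpolating c through the α_i gives m(x) = 6 + 1·x (degree < 2) with m(α_i) = c_i for every i, so c is indeed a codeword.


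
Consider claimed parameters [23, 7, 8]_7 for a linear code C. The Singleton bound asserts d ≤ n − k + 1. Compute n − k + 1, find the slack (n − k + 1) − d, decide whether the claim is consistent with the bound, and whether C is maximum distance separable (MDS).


Singleton RHS = n − k + 1 = 17, slack = 9, bound satisfied, not MDS.

Singleton bound: d ≤ n − k + 1.
Here n = 23, k = 7, so n − k + 1 = 17.
Given d = 8, check d ≤ 17: YES.
Slack = (n − k + 1) − d = 9.
The code is NOT MDS (slack = 9 > 0).
Description: the claimed parameters are [23, 7, 8]_7; such a code would be non-MDS.


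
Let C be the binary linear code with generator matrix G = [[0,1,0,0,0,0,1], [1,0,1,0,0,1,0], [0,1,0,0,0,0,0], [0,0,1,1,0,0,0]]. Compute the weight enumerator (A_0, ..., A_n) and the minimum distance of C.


Weight distribution: A_0 = 1, A_1 = 2, A_2 = 2, A_3 = 4, A_4 = 5, A_5 = 2. Minimum distance d = 1.

Enumerate all 2^4 = 16 messages m ∈ F_2^4.
For each, compute codeword c = mG in F_2^7, then tally its weight.
  m = 0000 → c = 0000000, weight = 0.
  m = 1000 → c = 0100001, weight = 2.
  m = 0100 → c = 1010010, weight = 3.
  m = 1100 → c = 1110011, weight = 5.
  m = 0010 → c = 0100000, weight = 1.
  m = 1010 → c = 0000001, weight = 1.
  m = 0110 → c = 1110010, weight = 4.
  m = 1110 → c = 1010011, weight = 4.
  m = 0001 → c = 0011000, weight = 2.
  m = 1001 → c = 0111001, weight = 4.
  m = 0101 → c = 1001010, weight = 3.
  m = 1101 → c = 1101011, weight = 5.
  m = 0011 → c = 0111000, weight = 3.
  m = 1011 → c = 0011001, weight = 3.
  m = 0111 → c = 1101010, weight = 4.
  m = 1111 → c = 1001011, weight = 4.
Tally weights:
  weight 0: 1 codewords.
  weight 1: 2 codewords.
  weight 2: 2 codewords.
  weight 3: 4 codewords.
  weight 4: 5 codewords.
  weight 5: 2 codewords.
Minimum distance d = smallest w > 0 with A_w > 0 = 1.
Sanity: Σ A_w = 16 = 2^4 = 16 ✓.


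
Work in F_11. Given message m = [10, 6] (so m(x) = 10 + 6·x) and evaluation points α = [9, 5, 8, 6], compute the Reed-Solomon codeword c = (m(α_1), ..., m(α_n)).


c = [9, 7, 3, 2]

Message polynomial: m(x) = 10 + 6·x (mod 11).
For each evaluation point α_i, compute m(α_i) mod 11:
  α_1 = 9: Horner steps 6 → 9, so m(9) = 9.
  α_2 = 5: Horner steps 6 → 7, so m(5) = 7.
  α_3 = 8: Horner steps 6 → 3, so m(8) = 3.
  α_4 = 6: Horner steps 6 → 2, so m(6) = 2.
Codeword c = [9, 7, 3, 2] ∈ F_11^4.


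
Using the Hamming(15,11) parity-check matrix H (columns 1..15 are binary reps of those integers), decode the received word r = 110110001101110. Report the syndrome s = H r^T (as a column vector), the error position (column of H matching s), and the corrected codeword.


s = (1, 1, 1, 0)^T, error position = 14, corrected codeword c = 110110001101100

Compute s = H r^T mod 2 one row at a time:
  s_1 = 0 + 1 + 1 + 0 + 1 + 1 + 1 + 0 = 5 ≡ 1 (mod 2).
  s_2 = 1 + 1 + 0 + 0 + 1 + 1 + 1 + 0 = 5 ≡ 1 (mod 2).
  s_3 = 1 + 0 + 0 + 0 + 1 + 0 + 1 + 0 = 3 ≡ 1 (mod 2).
  s_4 = 1 + 0 + 1 + 0 + 1 + 0 + 1 + 0 = 4 ≡ 0 (mod 2).
s = (1, 1, 1, 0)^T — this equals column 14 of H (binary 1110), so error is at position 14.
Correct: flip bit 14 of r = 110110001101110 to get c = 110110001101100.


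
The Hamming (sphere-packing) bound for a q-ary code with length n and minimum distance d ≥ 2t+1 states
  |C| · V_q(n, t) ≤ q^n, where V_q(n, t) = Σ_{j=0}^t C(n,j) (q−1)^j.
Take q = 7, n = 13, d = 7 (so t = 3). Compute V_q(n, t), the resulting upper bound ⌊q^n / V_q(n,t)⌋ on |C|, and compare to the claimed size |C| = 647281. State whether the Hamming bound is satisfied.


V_q(n, t) = 64663, q^n = 96889010407, Hamming bound = 1498368, |C| = 647281 ≤ bound (satisfied).

Step 1: Compute V_q(n, t) = Σ_{j=0}^3 C(n, j) (q−1)^j.
  j = 0: C(13,0)·(6)^0 = 1·1 = 1.
  j = 1: C(13,1)·(6)^1 = 13·6 = 78.
  j = 2: C(13,2)·(6)^2 = 78·36 = 2808.
  j = 3: C(13,3)·(6)^3 = 286·216 = 61776.
  V_q(n, t) = 1 + 78 + 2808 + 61776 = 64663.
Step 2: q^n = 7^13 = 96889010407.
Step 3: Hamming bound ⌊q^n / V_q(n,t)⌋ = ⌊96889010407/64663⌋ = 1498368.
Step 4: Compare |C| = 647281 to 1498368: satisfied.
The claimed |C| lies below the Hamming bound.


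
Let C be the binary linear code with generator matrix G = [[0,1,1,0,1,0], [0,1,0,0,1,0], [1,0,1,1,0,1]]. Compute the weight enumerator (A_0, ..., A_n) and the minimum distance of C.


Weight distribution: A_0 = 1, A_1 = 1, A_2 = 1, A_3 = 2, A_4 = 1, A_5 = 1, A_6 = 1. Minimum distance d = 1.

Enumerate all 2^3 = 8 messages m ∈ F_2^3.
For each, compute codeword c = mG in F_2^6, then tally its weight.
  m = 000 → c = 000000, weight = 0.
  m = 100 → c = 011010, weight = 3.
  m = 010 → c = 010010, weight = 2.
  m = 110 → c = 001000, weight = 1.
  m = 001 → c = 101101, weight = 4.
  m = 101 → c = 110111, weight = 5.
  m = 011 → c = 111111, weight = 6.
  m = 111 → c = 100101, weight = 3.
Tally weights:
  weight 0: 1 codewords.
  weight 1: 1 codewords.
  weight 2: 1 codewords.
  weight 3: 2 codewords.
  weight 4: 1 codewords.
  weight 5: 1 codewords.
  weight 6: 1 codewords.
Minimum distance d = smallest w > 0 with A_w > 0 = 1.
Sanity: Σ A_w = 8 = 2^3 = 8 ✓.


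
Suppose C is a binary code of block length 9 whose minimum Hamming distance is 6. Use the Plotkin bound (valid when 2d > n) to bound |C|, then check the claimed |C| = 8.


Plotkin bound M ≤ 4; given |C| = 8 > bound (violated).

Check applicability: 2d = 12, n = 9.
2d − n = 3 > 0, so Plotkin applies.
Compute d/(2d−n) = 6/3 ≈ 2.0000.
⌊d/(2d−n)⌋ = 2.
Plotkin bound: M ≤ 2·2 = 4.
Given |C| = 8, check: VIOLATED.
This |C| is above the Plotkin bound, so no binary code with n = 9, d = 6 and 8 codewords exists.


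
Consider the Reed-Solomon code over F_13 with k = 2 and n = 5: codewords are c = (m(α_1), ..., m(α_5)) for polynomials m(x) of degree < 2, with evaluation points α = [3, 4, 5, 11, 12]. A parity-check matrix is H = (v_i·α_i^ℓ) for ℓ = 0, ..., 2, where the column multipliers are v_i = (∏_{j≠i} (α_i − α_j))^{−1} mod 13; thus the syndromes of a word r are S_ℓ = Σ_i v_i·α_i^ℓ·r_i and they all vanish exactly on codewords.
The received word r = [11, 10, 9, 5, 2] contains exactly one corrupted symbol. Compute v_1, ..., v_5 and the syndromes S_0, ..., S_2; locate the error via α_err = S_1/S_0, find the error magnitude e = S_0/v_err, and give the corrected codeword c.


S = (1, 11, 4), error at position 4, error magnitude e = 2, c = [11, 10, 9, 3, 2].

Step 1: column multipliers v_i = (∏_{j≠i}(α_i − α_j))^{−1} mod 13.
  i = 1 (α = 3): (3−4)(3−5)(3−11)(3−12) = (−1)·(−2)·(−8)·(−9) = 144 ≡ 1, so v_1 = 1^{−1} = 1 (mod 13).
  i = 2 (α = 4): (4−3)(4−5)(4−11)(4−12) = 1·(−1)·(−7)·(−8) = −56 ≡ 9, so v_2 = 9^{−1} = 3 (mod 13).
  i = 3 (α = 5): (5−3)(5−4)(5−11)(5−12) = 2·1·(−6)·(−7) = 84 ≡ 6, so v_3 = 6^{−1} = 11 (mod 13).
  i = 4 (α = 11): (11−3)(11−4)(11−5)(11−12) = 8·7·6·(−1) = −336 ≡ 2, so v_4 = 2^{−1} = 7 (mod 13).
  i = 5 (α = 12): (12−3)(12−4)(12−5)(12−11) = 9·8·7·1 = 504 ≡ 10, so v_5 = 10^{−1} = 4 (mod 13).
  v = [1, 3, 11, 7, 4].
Step 2: syndromes of r = [11, 10, 9, 5, 2] (all sums mod 13).
  S_0 = Σ v_i r_i = 1·11 + 3·10 + 11·9 + 7·5 + 4·2 = 183 ≡ 1.
  S_1 = Σ v_i α_i r_i = 1·3·11 + 3·4·10 + 11·5·9 + 7·11·5 + 4·12·2 = 1129 ≡ 11.
  α_i^2 mod 13 = [9, 3, 12, 4, 1].
  S_2 = Σ v_i α_i^2 r_i = 1·9·11 + 3·3·10 + 11·12·9 + 7·4·5 + 4·1·2 = 1525 ≡ 4.
  S = (1, 11, 4) ≠ 0, so r is not a codeword (an error is present).
Step 3: locate the error. For a single error e at position i, S_ℓ = v_i·e·α_i^ℓ, so α_err = S_1/S_0.
  S_0^{−1} = 1^{−1} = 1 (mod 13), so α_err = 11·1 = 11 ≡ 11 = α_4. Error position i = 4.
  Consistency check: S_2/S_1 = 4·6 = 24 ≡ 11 = α_err ✓ (single-error assumption holds).
Step 4: error magnitude e = S_0/v_4 = S_0·∏_{j≠4}(α_4 − α_j) = 1·2 = 2 ≡ 2 (mod 13).
Step 5: correct position 4: c_4 = r_4 − e = 5 − 2 ≡ 3 (mod 13). Hence c = [11, 10, 9, 3, 2].
  Check: interpolating c through the α_i gives m(x) = 1 + 12·x (degree < 2) with m(α_i) = c_i for every i, so c is indeed a codeword.


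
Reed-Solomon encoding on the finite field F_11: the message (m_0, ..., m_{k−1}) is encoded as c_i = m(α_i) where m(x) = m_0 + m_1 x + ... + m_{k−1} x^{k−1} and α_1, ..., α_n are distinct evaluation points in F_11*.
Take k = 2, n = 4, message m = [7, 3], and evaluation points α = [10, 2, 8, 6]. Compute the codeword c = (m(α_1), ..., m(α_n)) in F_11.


c = [4, 2, 9, 3]

Message polynomial: m(x) = 7 + 3·x (mod 11).
For each evaluation point α_i, compute m(α_i) mod 11:
  α_1 = 10: Horner steps 3 → 4, so m(10) = 4.
  α_2 = 2: Horner steps 3 → 2, so m(2) = 2.
  α_3 = 8: Horner steps 3 → 9, so m(8) = 9.
  α_4 = 6: Horner steps 3 → 3, so m(6) = 3.
Codeword c = [4, 2, 9, 3] ∈ F_11^4.


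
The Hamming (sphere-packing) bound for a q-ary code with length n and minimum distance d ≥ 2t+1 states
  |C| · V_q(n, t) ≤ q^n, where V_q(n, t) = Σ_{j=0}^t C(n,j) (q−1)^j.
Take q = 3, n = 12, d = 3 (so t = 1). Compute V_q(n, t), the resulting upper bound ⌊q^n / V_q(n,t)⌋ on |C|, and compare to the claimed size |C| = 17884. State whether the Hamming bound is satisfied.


V_q(n, t) = 25, q^n = 531441, Hamming bound = 21257, |C| = 17884 ≤ bound (satisfied).

Step 1: Compute V_q(n, t) = Σ_{j=0}^1 C(n, j) (q−1)^j.
  j = 0: C(12,0)·(2)^0 = 1·1 = 1.
  j = 1: C(12,1)·(2)^1 = 12·2 = 24.
  V_q(n, t) = 1 + 24 = 25.
Step 2: q^n = 3^12 = 531441.
Step 3: Hamming bound ⌊q^n / V_q(n,t)⌋ = ⌊531441/25⌋ = 21257.
Step 4: Compare |C| = 17884 to 21257: satisfied.
The claimed |C| lies below the Hamming bound.


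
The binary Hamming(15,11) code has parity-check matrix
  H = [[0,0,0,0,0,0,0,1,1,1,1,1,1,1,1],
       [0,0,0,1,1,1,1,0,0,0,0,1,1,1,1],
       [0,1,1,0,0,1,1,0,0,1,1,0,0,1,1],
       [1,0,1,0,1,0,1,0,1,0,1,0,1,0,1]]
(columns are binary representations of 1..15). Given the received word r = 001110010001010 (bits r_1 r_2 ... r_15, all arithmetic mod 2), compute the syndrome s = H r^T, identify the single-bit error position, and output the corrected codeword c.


s = (1, 0, 0, 0)^T, error position = 8, corrected codeword c = 001110000001010

Compute s = H r^T mod 2 one row at a time:
  s_1 = 1 + 0 + 0 + 0 + 1 + 0 + 1 + 0 = 3 ≡ 1 (mod 2).
  s_2 = 1 + 1 + 0 + 0 + 1 + 0 + 1 + 0 = 4 ≡ 0 (mod 2).
  s_3 = 0 + 1 + 0 + 0 + 0 + 0 + 1 + 0 = 2 ≡ 0 (mod 2).
  s_4 = 0 + 1 + 1 + 0 + 0 + 0 + 0 + 0 = 2 ≡ 0 (mod 2).
s = (1, 0, 0, 0)^T — this equals column 8 of H (binary 1000), so error is at position 8.
Correct: flip bit 8 of r = 001110010001010 to get c = 001110000001010.


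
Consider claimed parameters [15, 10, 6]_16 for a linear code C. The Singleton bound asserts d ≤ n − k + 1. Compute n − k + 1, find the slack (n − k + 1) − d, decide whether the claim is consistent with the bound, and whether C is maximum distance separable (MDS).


Singleton RHS = n − k + 1 = 6, slack = 0, bound satisfied, MDS.

Singleton bound: d ≤ n − k + 1.
Here n = 15, k = 10, so n − k + 1 = 6.
Given d = 6, check d ≤ 6: YES.
Slack = (n − k + 1) − d = 0.
The code is MDS (slack = 0).
Description: the claimed parameters are [15, 10, 6]_16; such a code would be MDS (meets Singleton bound).


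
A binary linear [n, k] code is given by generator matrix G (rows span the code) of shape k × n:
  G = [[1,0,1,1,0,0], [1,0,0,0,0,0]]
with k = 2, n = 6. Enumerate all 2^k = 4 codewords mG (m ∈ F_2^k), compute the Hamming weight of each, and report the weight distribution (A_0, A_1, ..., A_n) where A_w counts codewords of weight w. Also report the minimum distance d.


Weight distribution: A_0 = 1, A_1 = 1, A_2 = 1, A_3 = 1. Minimum distance d = 1.

Enumerate all 2^2 = 4 messages m ∈ F_2^2.
For each, compute codeword c = mG in F_2^6, then tally its weight.
  m = 00 → c = 000000, weight = 0.
  m = 10 → c = 101100, weight = 3.
  m = 01 → c = 100000, weight = 1.
  m = 11 → c = 001100, weight = 2.
Tally weights:
  weight 0: 1 codewords.
  weight 1: 1 codewords.
  weight 2: 1 codewords.
  weight 3: 1 codewords.
Minimum distance d = smallest w > 0 with A_w > 0 = 1.
Sanity: Σ A_w = 4 = 2^2 = 4 ✓.


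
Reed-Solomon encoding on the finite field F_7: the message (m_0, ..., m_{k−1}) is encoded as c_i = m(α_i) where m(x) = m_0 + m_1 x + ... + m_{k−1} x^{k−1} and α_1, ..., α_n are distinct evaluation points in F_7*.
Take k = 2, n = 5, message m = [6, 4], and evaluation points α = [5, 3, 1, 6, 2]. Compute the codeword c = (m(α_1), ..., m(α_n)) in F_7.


c = [5, 4, 3, 2, 0]

Message polynomial: m(x) = 6 + 4·x (mod 7).
For each evaluation point α_i, compute m(α_i) mod 7:
  α_1 = 5: Horner steps 4 → 5, so m(5) = 5.
  α_2 = 3: Horner steps 4 → 4, so m(3) = 4.
  α_3 = 1: Horner steps 4 → 3, so m(1) = 3.
  α_4 = 6: Horner steps 4 → 2, so m(6) = 2.
  α_5 = 2: Horner steps 4 → 0, so m(2) = 0.
Codeword c = [5, 4, 3, 2, 0] ∈ F_7^5.


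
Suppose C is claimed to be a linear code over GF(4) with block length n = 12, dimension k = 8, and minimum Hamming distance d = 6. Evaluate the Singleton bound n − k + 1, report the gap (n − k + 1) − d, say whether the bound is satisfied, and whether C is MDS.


Singleton RHS = n − k + 1 = 5, slack = -1, bound violated (no such code; not MDS).

Singleton bound: d ≤ n − k + 1.
Here n = 12, k = 8, so n − k + 1 = 5.
Given d = 6, check d ≤ 5: NO.
Slack = (n − k + 1) − d = -1.
The slack is negative: d = 6 exceeds n − k + 1 = 5 by 1, so the Singleton bound is violated and no linear [12, 8, 6]_4 code can exist. In particular it is not MDS (MDS requires d = n − k + 1 exactly).
Description: the claimed parameters are [12, 8, 6]_4; such a code would be impossible (violates the Singleton bound).


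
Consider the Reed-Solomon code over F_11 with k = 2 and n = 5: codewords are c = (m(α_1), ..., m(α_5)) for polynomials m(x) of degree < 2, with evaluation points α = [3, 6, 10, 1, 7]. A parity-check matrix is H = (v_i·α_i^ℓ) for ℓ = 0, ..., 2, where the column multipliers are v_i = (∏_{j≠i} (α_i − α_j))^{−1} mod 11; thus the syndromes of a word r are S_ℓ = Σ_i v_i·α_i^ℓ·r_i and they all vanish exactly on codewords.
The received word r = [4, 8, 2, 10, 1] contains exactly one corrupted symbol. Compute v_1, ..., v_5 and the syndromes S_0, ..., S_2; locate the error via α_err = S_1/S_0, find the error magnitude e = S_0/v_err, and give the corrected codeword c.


S = (1, 3, 9), error at position 1, error magnitude e = 8, c = [7, 8, 2, 10, 1].

Step 1: column multipliers v_i = (∏_{j≠i}(α_i − α_j))^{−1} mod 11.
  i = 1 (α = 3): (3−6)(3−10)(3−1)(3−7) = (−3)·(−7)·2·(−4) = −168 ≡ 8, so v_1 = 8^{−1} = 7 (mod 11).
  i = 2 (α = 6): (6−3)(6−10)(6−1)(6−7) = 3·(−4)·5·(−1) = 60 ≡ 5, so v_2 = 5^{−1} = 9 (mod 11).
  i = 3 (α = 10): (10−3)(10−6)(10−1)(10−7) = 7·4·9·3 = 756 ≡ 8, so v_3 = 8^{−1} = 7 (mod 11).
  i = 4 (α = 1): (1−3)(1−6)(1−10)(1−7) = (−2)·(−5)·(−9)·(−6) = 540 ≡ 1, so v_4 = 1^{−1} = 1 (mod 11).
  i = 5 (α = 7): (7−3)(7−6)(7−10)(7−1) = 4·1·(−3)·6 = −72 ≡ 5, so v_5 = 5^{−1} = 9 (mod 11).
  v = [7, 9, 7, 1, 9].
Step 2: syndromes of r = [4, 8, 2, 10, 1] (all sums mod 11).
  S_0 = Σ v_i r_i = 7·4 + 9·8 + 7·2 + 1·10 + 9·1 = 133 ≡ 1.
  S_1 = Σ v_i α_i r_i = 7·3·4 + 9·6·8 + 7·10·2 + 1·1·10 + 9·7·1 = 729 ≡ 3.
  α_i^2 mod 11 = [9, 3, 1, 1, 5].
  S_2 = Σ v_i α_i^2 r_i = 7·9·4 + 9·3·8 + 7·1·2 + 1·1·10 + 9·5·1 = 537 ≡ 9.
  S = (1, 3, 9) ≠ 0, so r is not a codeword (an error is present).
Step 3: locate the error. For a single error e at position i, S_ℓ = v_i·e·α_i^ℓ, so α_err = S_1/S_0.
  S_0^{−1} = 1^{−1} = 1 (mod 11), so α_err = 3·1 = 3 ≡ 3 = α_1. Error position i = 1.
  Consistency check: S_2/S_1 = 9·4 = 36 ≡ 3 = α_err ✓ (single-error assumption holds).
Step 4: error magnitude e = S_0/v_1 = S_0·∏_{j≠1}(α_1 − α_j) = 1·8 = 8 ≡ 8 (mod 11).
Step 5: correct position 1: c_1 = r_1 − e = 4 − 8 ≡ 7 (mod 11). Hence c = [7, 8, 2, 10, 1].
  Check: interpolating c through the α_i gives m(x) = 6 + 4·x (degree < 2) with m(α_i) = c_i for every i, so c is indeed a codeword.


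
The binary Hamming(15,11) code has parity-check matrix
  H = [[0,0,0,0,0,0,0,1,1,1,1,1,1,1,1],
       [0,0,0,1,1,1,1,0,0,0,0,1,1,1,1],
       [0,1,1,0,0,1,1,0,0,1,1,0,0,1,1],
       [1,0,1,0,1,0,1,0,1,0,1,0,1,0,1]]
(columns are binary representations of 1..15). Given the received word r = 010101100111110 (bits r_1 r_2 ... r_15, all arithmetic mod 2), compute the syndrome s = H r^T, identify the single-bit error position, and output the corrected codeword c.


s = (1, 0, 0, 1)^T, error position = 9, corrected codeword c = 010101101111110

Compute s = H r^T mod 2 one row at a time:
  s_1 = 0 + 0 + 1 + 1 + 1 + 1 + 1 + 0 = 5 ≡ 1 (mod 2).
  s_2 = 1 + 0 + 1 + 1 + 1 + 1 + 1 + 0 = 6 ≡ 0 (mod 2).
  s_3 = 1 + 0 + 1 + 1 + 1 + 1 + 1 + 0 = 6 ≡ 0 (mod 2).
  s_4 = 0 + 0 + 0 + 1 + 0 + 1 + 1 + 0 = 3 ≡ 1 (mod 2).
s = (1, 0, 0, 1)^T — this equals column 9 of H (binary 1001), so error is at position 9.
Correct: flip bit 9 of r = 010101100111110 to get c = 010101101111110.


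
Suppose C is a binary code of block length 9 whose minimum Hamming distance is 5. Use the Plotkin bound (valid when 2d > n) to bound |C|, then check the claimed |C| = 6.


Plotkin bound M ≤ 10; given |C| = 6 ≤ bound (satisfied).

Check applicability: 2d = 10, n = 9.
2d − n = 1 > 0, so Plotkin applies.
Compute d/(2d−n) = 5/1 ≈ 5.0000.
⌊d/(2d−n)⌋ = 5.
Plotkin bound: M ≤ 2·5 = 10.
Given |C| = 6, check: satisfied.
This |C| is below the Plotkin bound.


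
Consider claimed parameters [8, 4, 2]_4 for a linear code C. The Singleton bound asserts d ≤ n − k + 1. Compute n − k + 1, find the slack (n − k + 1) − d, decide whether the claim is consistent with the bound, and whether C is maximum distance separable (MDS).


Singleton RHS = n − k + 1 = 5, slack = 3, bound satisfied, not MDS.

Singleton bound: d ≤ n − k + 1.
Here n = 8, k = 4, so n − k + 1 = 5.
Given d = 2, check d ≤ 5: YES.
Slack = (n − k + 1) − d = 3.
The code is NOT MDS (slack = 3 > 0).
Description: the claimed parameters are [8, 4, 2]_4; such a code would be non-MDS.


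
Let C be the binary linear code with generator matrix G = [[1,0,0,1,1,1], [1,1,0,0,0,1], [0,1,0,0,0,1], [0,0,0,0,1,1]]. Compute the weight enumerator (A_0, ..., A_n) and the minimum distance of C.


Weight distribution: A_0 = 1, A_1 = 2, A_2 = 4, A_3 = 6, A_4 = 3. Minimum distance d = 1.

Enumerate all 2^4 = 16 messages m ∈ F_2^4.
For each, compute codeword c = mG in F_2^6, then tally its weight.
  m = 0000 → c = 000000, weight = 0.
  m = 1000 → c = 100111, weight = 4.
  m = 0100 → c = 110001, weight = 3.
  m = 1100 → c = 010110, weight = 3.
  m = 0010 → c = 010001, weight = 2.
  m = 1010 → c = 110110, weight = 4.
  m = 0110 → c = 100000, weight = 1.
  m = 1110 → c = 000111, weight = 3.
  m = 0001 → c = 000011, weight = 2.
  m = 1001 → c = 100100, weight = 2.
  m = 0101 → c = 110010, weight = 3.
  m = 1101 → c = 010101, weight = 3.
  m = 0011 → c = 010010, weight = 2.
  m = 1011 → c = 110101, weight = 4.
  m = 0111 → c = 100011, weight = 3.
  m = 1111 → c = 000100, weight = 1.
Tally weights:
  weight 0: 1 codewords.
  weight 1: 2 codewords.
  weight 2: 4 codewords.
  weight 3: 6 codewords.
  weight 4: 3 codewords.
Minimum distance d = smallest w > 0 with A_w > 0 = 1.
Sanity: Σ A_w = 16 = 2^4 = 16 ✓.


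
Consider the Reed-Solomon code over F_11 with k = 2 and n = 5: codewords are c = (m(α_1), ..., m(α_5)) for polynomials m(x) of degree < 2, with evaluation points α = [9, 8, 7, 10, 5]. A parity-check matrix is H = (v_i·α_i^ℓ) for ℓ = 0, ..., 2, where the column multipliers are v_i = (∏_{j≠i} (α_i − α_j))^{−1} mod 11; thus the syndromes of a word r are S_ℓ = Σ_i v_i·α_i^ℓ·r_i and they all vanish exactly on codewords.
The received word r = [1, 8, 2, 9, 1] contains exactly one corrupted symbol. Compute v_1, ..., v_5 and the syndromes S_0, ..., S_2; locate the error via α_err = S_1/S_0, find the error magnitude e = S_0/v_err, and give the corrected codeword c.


S = (3, 5, 1), error at position 1, error magnitude e = 9, c = [3, 8, 2, 9, 1].

Step 1: column multipliers v_i = (∏_{j≠i}(α_i − α_j))^{−1} mod 11.
  i = 1 (α = 9): (9−8)(9−7)(9−10)(9−5) = 1·2·(−1)·4 = −8 ≡ 3, so v_1 = 3^{−1} = 4 (mod 11).
  i = 2 (α = 8): (8−9)(8−7)(8−10)(8−5) = (−1)·1·(−2)·3 = 6 ≡ 6, so v_2 = 6^{−1} = 2 (mod 11).
  i = 3 (α = 7): (7−9)(7−8)(7−10)(7−5) = (−2)·(−1)·(−3)·2 = −12 ≡ 10, so v_3 = 10^{−1} = 10 (mod 11).
  i = 4 (α = 10): (10−9)(10−8)(10−7)(10−5) = 1·2·3·5 = 30 ≡ 8, so v_4 = 8^{−1} = 7 (mod 11).
  i = 5 (α = 5): (5−9)(5−8)(5−7)(5−10) = (−4)·(−3)·(−2)·(−5) = 120 ≡ 10, so v_5 = 10^{−1} = 10 (mod 11).
  v = [4, 2, 10, 7, 10].
Step 2: syndromes of r = [1, 8, 2, 9, 1] (all sums mod 11).
  S_0 = Σ v_i r_i = 4·1 + 2·8 + 10·2 + 7·9 + 10·1 = 113 ≡ 3.
  S_1 = Σ v_i α_i r_i = 4·9·1 + 2·8·8 + 10·7·2 + 7·10·9 + 10·5·1 = 984 ≡ 5.
  α_i^2 mod 11 = [4, 9, 5, 1, 3].
  S_2 = Σ v_i α_i^2 r_i = 4·4·1 + 2·9·8 + 10·5·2 + 7·1·9 + 10·3·1 = 353 ≡ 1.
  S = (3, 5, 1) ≠ 0, so r is not a codeword (an error is present).
Step 3: locate the error. For a single error e at position i, S_ℓ = v_i·e·α_i^ℓ, so α_err = S_1/S_0.
  S_0^{−1} = 3^{−1} = 4 (mod 11), so α_err = 5·4 = 20 ≡ 9 = α_1. Error position i = 1.
  Consistency check: S_2/S_1 = 1·9 = 9 ≡ 9 = α_err ✓ (single-error assumption holds).
Step 4: error magnitude e = S_0/v_1 = S_0·∏_{j≠1}(α_1 − α_j) = 3·3 = 9 ≡ 9 (mod 11).
Step 5: correct position 1: c_1 = r_1 − e = 1 − 9 ≡ 3 (mod 11). Hence c = [3, 8, 2, 9, 1].
  Check: interpolating c through the α_i gives m(x) = 4 + 6·x (degree < 2) with m(α_i) = c_i for every i, so c is indeed a codeword.


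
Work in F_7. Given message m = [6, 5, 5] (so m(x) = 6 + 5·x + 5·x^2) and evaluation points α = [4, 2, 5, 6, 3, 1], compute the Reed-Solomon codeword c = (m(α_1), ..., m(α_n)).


c = [1, 1, 2, 6, 3, 2]

Message polynomial: m(x) = 6 + 5·x + 5·x^2 (mod 7).
For each evaluation point α_i, compute m(α_i) mod 7:
  α_1 = 4: Horner steps 5 → 4 → 1, so m(4) = 1.
  α_2 = 2: Horner steps 5 → 1 → 1, so m(2) = 1.
  α_3 = 5: Horner steps 5 → 2 → 2, so m(5) = 2.
  α_4 = 6: Horner steps 5 → 0 → 6, so m(6) = 6.
  α_5 = 3: Horner steps 5 → 6 → 3, so m(3) = 3.
  α_6 = 1: Horner steps 5 → 3 → 2, so m(1) = 2.
Codeword c = [1, 1, 2, 6, 3, 2] ∈ F_7^6.


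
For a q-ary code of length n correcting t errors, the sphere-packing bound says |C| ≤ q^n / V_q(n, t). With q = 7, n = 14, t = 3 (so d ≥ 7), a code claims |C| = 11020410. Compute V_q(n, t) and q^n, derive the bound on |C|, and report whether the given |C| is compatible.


V_q(n, t) = 81985, q^n = 678223072849, Hamming bound = 8272526, |C| = 11020410 > bound (violated).

Step 1: Compute V_q(n, t) = Σ_{j=0}^3 C(n, j) (q−1)^j.
  j = 0: C(14,0)·(6)^0 = 1·1 = 1.
  j = 1: C(14,1)·(6)^1 = 14·6 = 84.
  j = 2: C(14,2)·(6)^2 = 91·36 = 3276.
  j = 3: C(14,3)·(6)^3 = 364·216 = 78624.
  V_q(n, t) = 1 + 84 + 3276 + 78624 = 81985.
Step 2: q^n = 7^14 = 678223072849.
Step 3: Hamming bound ⌊q^n / V_q(n,t)⌋ = ⌊678223072849/81985⌋ = 8272526.
Step 4: Compare |C| = 11020410 to 8272526: violated.
The claimed |C| lies above the Hamming bound, so no 7-ary code of length 14 with d ≥ 7 can have 11020410 codewords.


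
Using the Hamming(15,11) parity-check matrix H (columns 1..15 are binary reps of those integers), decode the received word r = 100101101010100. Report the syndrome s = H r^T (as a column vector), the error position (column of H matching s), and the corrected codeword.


s = (1, 0, 1, 1)^T, error position = 11, corrected codeword c = 100101101000100

Compute s = H r^T mod 2 one row at a time:
  s_1 = 0 + 1 + 0 + 1 + 0 + 1 + 0 + 0 = 3 ≡ 1 (mod 2).
  s_2 = 1 + 0 + 1 + 1 + 0 + 1 + 0 + 0 = 4 ≡ 0 (mod 2).
  s_3 = 0 + 0 + 1 + 1 + 0 + 1 + 0 + 0 = 3 ≡ 1 (mod 2).
  s_4 = 1 + 0 + 0 + 1 + 1 + 1 + 1 + 0 = 5 ≡ 1 (mod 2).
s = (1, 0, 1, 1)^T — this equals column 11 of H (binary 1011), so error is at position 11.
Correct: flip bit 11 of r = 100101101010100 to get c = 100101101000100.


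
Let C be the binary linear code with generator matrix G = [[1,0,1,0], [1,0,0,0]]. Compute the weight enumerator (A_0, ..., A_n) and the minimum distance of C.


Weight distribution: A_0 = 1, A_1 = 2, A_2 = 1. Minimum distance d = 1.

Enumerate all 2^2 = 4 messages m ∈ F_2^2.
For each, compute codeword c = mG in F_2^4, then tally its weight.
  m = 00 → c = 0000, weight = 0.
  m = 10 → c = 1010, weight = 2.
  m = 01 → c = 1000, weight = 1.
  m = 11 → c = 0010, weight = 1.
Tally weights:
  weight 0: 1 codewords.
  weight 1: 2 codewords.
  weight 2: 1 codewords.
Minimum distance d = smallest w > 0 with A_w > 0 = 1.
Sanity: Σ A_w = 4 = 2^2 = 4 ✓.


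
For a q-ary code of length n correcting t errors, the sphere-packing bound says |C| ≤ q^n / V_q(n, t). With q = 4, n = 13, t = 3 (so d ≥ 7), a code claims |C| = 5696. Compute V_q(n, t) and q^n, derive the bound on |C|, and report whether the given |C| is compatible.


V_q(n, t) = 8464, q^n = 67108864, Hamming bound = 7928, |C| = 5696 ≤ bound (satisfied).

Step 1: Compute V_q(n, t) = Σ_{j=0}^3 C(n, j) (q−1)^j.
  j = 0: C(13,0)·(3)^0 = 1·1 = 1.
  j = 1: C(13,1)·(3)^1 = 13·3 = 39.
  j = 2: C(13,2)·(3)^2 = 78·9 = 702.
  j = 3: C(13,3)·(3)^3 = 286·27 = 7722.
  V_q(n, t) = 1 + 39 + 702 + 7722 = 8464.
Step 2: q^n = 4^13 = 67108864.
Step 3: Hamming bound ⌊q^n / V_q(n,t)⌋ = ⌊67108864/8464⌋ = 7928.
Step 4: Compare |C| = 5696 to 7928: satisfied.
The claimed |C| lies below the Hamming bound.


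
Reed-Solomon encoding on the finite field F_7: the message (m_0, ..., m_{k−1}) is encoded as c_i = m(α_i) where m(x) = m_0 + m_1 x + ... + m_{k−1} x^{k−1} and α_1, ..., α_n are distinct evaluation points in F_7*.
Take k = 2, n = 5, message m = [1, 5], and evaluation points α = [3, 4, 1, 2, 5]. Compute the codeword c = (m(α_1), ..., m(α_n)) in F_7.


c = [2, 0, 6, 4, 5]

Message polynomial: m(x) = 1 + 5·x (mod 7).
For each evaluation point α_i, compute m(α_i) mod 7:
  α_1 = 3: Horner steps 5 → 2, so m(3) = 2.
  α_2 = 4: Horner steps 5 → 0, so m(4) = 0.
  α_3 = 1: Horner steps 5 → 6, so m(1) = 6.
  α_4 = 2: Horner steps 5 → 4, so m(2) = 4.
  α_5 = 5: Horner steps 5 → 5, so m(5) = 5.
Codeword c = [2, 0, 6, 4, 5] ∈ F_7^5.


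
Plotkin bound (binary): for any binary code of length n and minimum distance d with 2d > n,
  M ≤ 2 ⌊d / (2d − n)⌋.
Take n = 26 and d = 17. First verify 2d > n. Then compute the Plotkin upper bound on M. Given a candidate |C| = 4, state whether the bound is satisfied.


Plotkin bound M ≤ 4; given |C| = 4 ≤ bound (satisfied).

Check applicability: 2d = 34, n = 26.
2d − n = 8 > 0, so Plotkin applies.
Compute d/(2d−n) = 17/8 ≈ 2.1250.
⌊d/(2d−n)⌋ = 2.
Plotkin bound: M ≤ 2·2 = 4.
Given |C| = 4, check: satisfied.
This |C| is at the Plotkin bound.


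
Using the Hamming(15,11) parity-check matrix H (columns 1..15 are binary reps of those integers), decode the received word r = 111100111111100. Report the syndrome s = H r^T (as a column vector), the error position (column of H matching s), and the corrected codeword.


s = (0, 0, 1, 0)^T, error position = 2, corrected codeword c = 101100111111100

Compute s = H r^T mod 2 one row at a time:
  s_1 = 1 + 1 + 1 + 1 + 1 + 1 + 0 + 0 = 6 ≡ 0 (mod 2).
  s_2 = 1 + 0 + 0 + 1 + 1 + 1 + 0 + 0 = 4 ≡ 0 (mod 2).
  s_3 = 1 + 1 + 0 + 1 + 1 + 1 + 0 + 0 = 5 ≡ 1 (mod 2).
  s_4 = 1 + 1 + 0 + 1 + 1 + 1 + 1 + 0 = 6 ≡ 0 (mod 2).
s = (0, 0, 1, 0)^T — this equals column 2 of H (binary 0010), so error is at position 2.
Correct: flip bit 2 of r = 111100111111100 to get c = 101100111111100.


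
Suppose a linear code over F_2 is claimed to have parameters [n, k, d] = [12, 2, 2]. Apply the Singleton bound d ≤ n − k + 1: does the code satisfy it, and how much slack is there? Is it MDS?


Singleton RHS = n − k + 1 = 11, slack = 9, bound satisfied, not MDS.

Singleton bound: d ≤ n − k + 1.
Here n = 12, k = 2, so n − k + 1 = 11.
Given d = 2, check d ≤ 11: YES.
Slack = (n − k + 1) − d = 9.
The code is NOT MDS (slack = 9 > 0).
Description: the claimed parameters are [12, 2, 2]_2; such a code would be non-MDS.


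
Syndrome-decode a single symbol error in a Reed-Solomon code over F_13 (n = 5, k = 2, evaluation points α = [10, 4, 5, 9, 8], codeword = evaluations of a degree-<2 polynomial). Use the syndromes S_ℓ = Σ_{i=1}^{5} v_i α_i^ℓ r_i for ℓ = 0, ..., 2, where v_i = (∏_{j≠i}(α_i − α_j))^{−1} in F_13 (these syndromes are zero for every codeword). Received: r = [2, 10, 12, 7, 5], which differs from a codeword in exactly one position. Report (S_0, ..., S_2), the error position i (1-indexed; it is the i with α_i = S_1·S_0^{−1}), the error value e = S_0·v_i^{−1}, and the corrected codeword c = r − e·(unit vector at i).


S = (4, 1, 10), error at position 1, error magnitude e = 6, c = [9, 10, 12, 7, 5].

Step 1: column multipliers v_i = (∏_{j≠i}(α_i − α_j))^{−1} mod 13.
  i = 1 (α = 10): (10−4)(10−5)(10−9)(10−8) = 6·5·1·2 = 60 ≡ 8, so v_1 = 8^{−1} = 5 (mod 13).
  i = 2 (α = 4): (4−10)(4−5)(4−9)(4−8) = (−6)·(−1)·(−5)·(−4) = 120 ≡ 3, so v_2 = 3^{−1} = 9 (mod 13).
  i = 3 (α = 5): (5−10)(5−4)(5−9)(5−8) = (−5)·1·(−4)·(−3) = −60 ≡ 5, so v_3 = 5^{−1} = 8 (mod 13).
  i = 4 (α = 9): (9−10)(9−4)(9−5)(9−8) = (−1)·5·4·1 = −20 ≡ 6, so v_4 = 6^{−1} = 11 (mod 13).
  i = 5 (α = 8): (8−10)(8−4)(8−5)(8−9) = (−2)·4·3·(−1) = 24 ≡ 11, so v_5 = 11^{−1} = 6 (mod 13).
  v = [5, 9, 8, 11, 6].
Step 2: syndromes of r = [2, 10, 12, 7, 5] (all sums mod 13).
  S_0 = Σ v_i r_i = 5·2 + 9·10 + 8·12 + 11·7 + 6·5 = 303 ≡ 4.
  S_1 = Σ v_i α_i r_i = 5·10·2 + 9·4·10 + 8·5·12 + 11·9·7 + 6·8·5 = 1873 ≡ 1.
  α_i^2 mod 13 = [9, 3, 12, 3, 12].
  S_2 = Σ v_i α_i^2 r_i = 5·9·2 + 9·3·10 + 8·12·12 + 11·3·7 + 6·12·5 = 2103 ≡ 10.
  S = (4, 1, 10) ≠ 0, so r is not a codeword (an error is present).
Step 3: locate the error. For a single error e at position i, S_ℓ = v_i·e·α_i^ℓ, so α_err = S_1/S_0.
  S_0^{−1} = 4^{−1} = 10 (mod 13), so α_err = 1·10 = 10 ≡ 10 = α_1. Error position i = 1.
  Consistency check: S_2/S_1 = 10·1 = 10 ≡ 10 = α_err ✓ (single-error assumption holds).
Step 4: error magnitude e = S_0/v_1 = S_0·∏_{j≠1}(α_1 − α_j) = 4·8 = 32 ≡ 6 (mod 13).
Step 5: correct position 1: c_1 = r_1 − e = 2 − 6 ≡ 9 (mod 13). Hence c = [9, 10, 12, 7, 5].
  Check: interpolating c through the α_i gives m(x) = 2 + 2·x (degree < 2) with m(α_i) = c_i for every i, so c is indeed a codeword.


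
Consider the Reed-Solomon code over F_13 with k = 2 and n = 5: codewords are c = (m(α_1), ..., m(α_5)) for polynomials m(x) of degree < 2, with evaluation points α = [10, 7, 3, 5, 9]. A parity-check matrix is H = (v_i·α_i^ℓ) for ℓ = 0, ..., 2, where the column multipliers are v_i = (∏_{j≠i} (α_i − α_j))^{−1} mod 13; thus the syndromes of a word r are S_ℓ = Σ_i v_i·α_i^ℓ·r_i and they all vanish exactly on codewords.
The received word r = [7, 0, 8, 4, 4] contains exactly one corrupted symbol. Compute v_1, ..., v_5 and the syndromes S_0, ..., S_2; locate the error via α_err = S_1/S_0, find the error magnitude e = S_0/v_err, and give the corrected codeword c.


S = (2, 5, 6), error at position 5, error magnitude e = 8, c = [7, 0, 8, 4, 9].

Step 1: column multipliers v_i = (∏_{j≠i}(α_i − α_j))^{−1} mod 13.
  i = 1 (α = 10): (10−7)(10−3)(10−5)(10−9) = 3·7·5·1 = 105 ≡ 1, so v_1 = 1^{−1} = 1 (mod 13).
  i = 2 (α = 7): (7−10)(7−3)(7−5)(7−9) = (−3)·4·2·(−2) = 48 ≡ 9, so v_2 = 9^{−1} = 3 (mod 13).
  i = 3 (α = 3): (3−10)(3−7)(3−5)(3−9) = (−7)·(−4)·(−2)·(−6) = 336 ≡ 11, so v_3 = 11^{−1} = 6 (mod 13).
  i = 4 (α = 5): (5−10)(5−7)(5−3)(5−9) = (−5)·(−2)·2·(−4) = −80 ≡ 11, so v_4 = 11^{−1} = 6 (mod 13).
  i = 5 (α = 9): (9−10)(9−7)(9−3)(9−5) = (−1)·2·6·4 = −48 ≡ 4, so v_5 = 4^{−1} = 10 (mod 13).
  v = [1, 3, 6, 6, 10].
Step 2: syndromes of r = [7, 0, 8, 4, 4] (all sums mod 13).
  S_0 = Σ v_i r_i = 1·7 + 3·0 + 6·8 + 6·4 + 10·4 = 119 ≡ 2.
  S_1 = Σ v_i α_i r_i = 1·10·7 + 3·7·0 + 6·3·8 + 6·5·4 + 10·9·4 = 694 ≡ 5.
  α_i^2 mod 13 = [9, 10, 9, 12, 3].
  S_2 = Σ v_i α_i^2 r_i = 1·9·7 + 3·10·0 + 6·9·8 + 6·12·4 + 10·3·4 = 903 ≡ 6.
  S = (2, 5, 6) ≠ 0, so r is not a codeword (an error is present).
Step 3: locate the error. For a single error e at position i, S_ℓ = v_i·e·α_i^ℓ, so α_err = S_1/S_0.
  S_0^{−1} = 2^{−1} = 7 (mod 13), so α_err = 5·7 = 35 ≡ 9 = α_5. Error position i = 5.
  Consistency check: S_2/S_1 = 6·8 = 48 ≡ 9 = α_err ✓ (single-error assumption holds).
Step 4: error magnitude e = S_0/v_5 = S_0·∏_{j≠5}(α_5 − α_j) = 2·4 = 8 ≡ 8 (mod 13).
Step 5: correct position 5: c_5 = r_5 − e = 4 − 8 ≡ 9 (mod 13). Hence c = [7, 0, 8, 4, 9].
  Check: interpolating c through the α_i gives m(x) = 1 + 11·x (degree < 2) with m(α_i) = c_i for every i, so c is indeed a codeword.


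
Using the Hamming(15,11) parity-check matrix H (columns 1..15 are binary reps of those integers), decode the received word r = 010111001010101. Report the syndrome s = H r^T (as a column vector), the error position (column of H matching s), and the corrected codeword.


s = (0, 1, 0, 1)^T, error position = 5, corrected codeword c = 010101001010101

Compute s = H r^T mod 2 one row at a time:
  s_1 = 0 + 1 + 0 + 1 + 0 + 1 + 0 + 1 = 4 ≡ 0 (mod 2).
  s_2 = 1 + 1 + 1 + 0 + 0 + 1 + 0 + 1 = 5 ≡ 1 (mod 2).
  s_3 = 1 + 0 + 1 + 0 + 0 + 1 + 0 + 1 = 4 ≡ 0 (mod 2).
  s_4 = 0 + 0 + 1 + 0 + 1 + 1 + 1 + 1 = 5 ≡ 1 (mod 2).
s = (0, 1, 0, 1)^T — this equals column 5 of H (binary 0101), so error is at position 5.
Correct: flip bit 5 of r = 010111001010101 to get c = 010101001010101.


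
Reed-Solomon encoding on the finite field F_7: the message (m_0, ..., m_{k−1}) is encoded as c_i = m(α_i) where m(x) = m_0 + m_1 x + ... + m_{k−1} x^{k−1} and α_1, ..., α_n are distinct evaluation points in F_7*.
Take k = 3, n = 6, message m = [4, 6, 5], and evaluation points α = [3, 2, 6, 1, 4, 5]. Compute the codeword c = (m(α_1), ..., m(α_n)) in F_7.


c = [4, 1, 3, 1, 3, 5]

Message polynomial: m(x) = 4 + 6·x + 5·x^2 (mod 7).
For each evaluation point α_i, compute m(α_i) mod 7:
  α_1 = 3: Horner steps 5 → 0 → 4, so m(3) = 4.
  α_2 = 2: Horner steps 5 → 2 → 1, so m(2) = 1.
  α_3 = 6: Horner steps 5 → 1 → 3, so m(6) = 3.
  α_4 = 1: Horner steps 5 → 4 → 1, so m(1) = 1.
  α_5 = 4: Horner steps 5 → 5 → 3, so m(4) = 3.
  α_6 = 5: Horner steps 5 → 3 → 5, so m(5) = 5.
Codeword c = [4, 1, 3, 1, 3, 5] ∈ F_7^6.


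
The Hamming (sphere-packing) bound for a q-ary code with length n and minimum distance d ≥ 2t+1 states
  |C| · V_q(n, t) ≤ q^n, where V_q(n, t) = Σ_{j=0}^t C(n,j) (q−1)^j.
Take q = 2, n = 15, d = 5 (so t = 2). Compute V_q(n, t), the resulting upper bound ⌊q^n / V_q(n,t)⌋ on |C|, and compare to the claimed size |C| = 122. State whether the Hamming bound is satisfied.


V_q(n, t) = 121, q^n = 32768, Hamming bound = 270, |C| = 122 ≤ bound (satisfied).

Step 1: Compute V_q(n, t) = Σ_{j=0}^2 C(n, j) (q−1)^j.
  j = 0: C(15,0)·(1)^0 = 1·1 = 1.
  j = 1: C(15,1)·(1)^1 = 15·1 = 15.
  j = 2: C(15,2)·(1)^2 = 105·1 = 105.
  V_q(n, t) = 1 + 15 + 105 = 121.
Step 2: q^n = 2^15 = 32768.
Step 3: Hamming bound ⌊q^n / V_q(n,t)⌋ = ⌊32768/121⌋ = 270.
Step 4: Compare |C| = 122 to 270: satisfied.
The claimed |C| lies below the Hamming bound.
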